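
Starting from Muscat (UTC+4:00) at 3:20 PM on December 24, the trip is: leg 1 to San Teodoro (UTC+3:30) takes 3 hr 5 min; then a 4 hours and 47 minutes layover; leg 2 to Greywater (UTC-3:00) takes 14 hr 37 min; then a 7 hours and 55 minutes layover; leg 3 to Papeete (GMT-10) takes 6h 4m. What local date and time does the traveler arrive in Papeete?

1:48 PM on December 25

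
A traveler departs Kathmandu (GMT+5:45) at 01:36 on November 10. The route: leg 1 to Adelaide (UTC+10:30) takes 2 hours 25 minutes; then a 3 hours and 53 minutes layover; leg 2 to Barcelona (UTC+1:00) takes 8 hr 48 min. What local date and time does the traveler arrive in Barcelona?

Convert departure to UTC: 01:36 − 5:45 = 19:51 UTC on Nov 9.
Add 2 hours and 25 minutes leg 1 → 22:16 UTC.
Add 3 hours 53 minutes layover in Adelaide → 02:09 UTC (Nov 10).
Add 8 hours and 48 minutes leg 2 → 10:57 UTC.
Barcelona is UTC+1:00, so local arrival = 10:57 + 1:00 = 11:57 on Nov 10.

11:57 on November 10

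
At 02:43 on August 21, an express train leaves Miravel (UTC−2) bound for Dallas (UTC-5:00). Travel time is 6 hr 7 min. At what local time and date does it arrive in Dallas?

05:50 on August 21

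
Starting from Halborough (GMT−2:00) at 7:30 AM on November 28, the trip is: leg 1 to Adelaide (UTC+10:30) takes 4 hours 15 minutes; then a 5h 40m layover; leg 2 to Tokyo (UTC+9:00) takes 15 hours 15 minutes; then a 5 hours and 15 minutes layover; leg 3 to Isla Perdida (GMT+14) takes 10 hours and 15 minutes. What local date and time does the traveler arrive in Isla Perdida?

4:10 PM on Nov 30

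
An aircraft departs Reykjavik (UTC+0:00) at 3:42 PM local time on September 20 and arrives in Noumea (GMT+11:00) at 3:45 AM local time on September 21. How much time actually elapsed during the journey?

Departure is already UTC: 3:42 PM on Sep 20.
Arrival in UTC: 3:45 AM − 11:00 = 4:45 PM on Sep 20.
Elapsed = 4:45 PM − 3:42 PM = 1 hour 3 minutes.

1 hour 3 minutes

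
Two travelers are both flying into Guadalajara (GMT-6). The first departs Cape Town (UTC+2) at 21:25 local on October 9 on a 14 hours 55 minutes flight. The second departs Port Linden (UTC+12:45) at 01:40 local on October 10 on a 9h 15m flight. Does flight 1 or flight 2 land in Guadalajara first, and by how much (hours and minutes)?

Flight 1 in UTC: 21:25 − 2:00 = 19:25 on Oct 9.
+14 hours 55 minutes → arrive 10:20 UTC on Oct 10.
Flight 2 in UTC: 01:40 − 12:45 = 12:55 on Oct 9.
+9 hours and 15 minutes → arrive 22:10 UTC on Oct 9.
Flight 2 lands earlier by 12 hours 10 minutes.

the second, by 12 hours 10 minutes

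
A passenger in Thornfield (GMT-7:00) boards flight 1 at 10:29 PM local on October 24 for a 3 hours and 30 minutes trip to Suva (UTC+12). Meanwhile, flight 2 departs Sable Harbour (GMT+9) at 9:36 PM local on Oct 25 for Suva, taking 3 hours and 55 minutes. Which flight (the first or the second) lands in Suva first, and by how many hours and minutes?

Flight 1 in UTC: 10:29 PM + 7:00 = 5:29 AM on Oct 25.
+3 hours 30 minutes → arrive 8:59 AM UTC on Oct 25.
Flight 2 in UTC: 9:36 PM − 9:00 = 12:36 PM on Oct 25.
+3 hours and 55 minutes → arrive 4:31 PM UTC on Oct 25.
Flight 1 lands earlier by 7 hours 32 minutes.

the first, by 7 hours 32 minutes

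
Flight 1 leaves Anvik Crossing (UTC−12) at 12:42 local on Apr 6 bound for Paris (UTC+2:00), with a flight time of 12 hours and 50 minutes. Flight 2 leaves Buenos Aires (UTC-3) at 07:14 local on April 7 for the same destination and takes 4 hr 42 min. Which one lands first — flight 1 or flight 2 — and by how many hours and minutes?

Flight 1 in UTC: 12:42 + 12:00 = 00:42 on Apr 7.
+12 hours 50 minutes → arrive 13:32 UTC on Apr 7.
Flight 2 in UTC: 07:14 + 3:00 = 10:14 on Apr 7.
+4 hours 42 minutes → arrive 14:56 UTC on Apr 7.
Flight 1 lands earlier by 1 hour 24 minutes.

the first, by 1 hour 24 minutes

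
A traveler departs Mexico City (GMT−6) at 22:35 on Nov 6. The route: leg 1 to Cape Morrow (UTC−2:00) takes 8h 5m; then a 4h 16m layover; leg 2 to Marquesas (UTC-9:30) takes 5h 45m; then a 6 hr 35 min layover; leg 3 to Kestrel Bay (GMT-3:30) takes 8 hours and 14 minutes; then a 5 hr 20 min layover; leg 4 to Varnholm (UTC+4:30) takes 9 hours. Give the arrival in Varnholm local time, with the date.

08:20 on November 9

Convert departure to UTC: 22:35 + 6:00 = 04:35 UTC on Nov 7.
Add 8 hours 5 minutes leg 1 → 12:40 UTC.
Add 4 hours 16 minutes layover in Cape Morrow → 16:56 UTC.
Add 5 hours 45 minutes leg 2 → 22:41 UTC.
Add 6 hours 35 minutes layover in Marquesas → 05:16 UTC (Nov 8).
Add 8 hours and 14 minutes leg 3 → 13:30 UTC.
Add 5 hours 20 minutes layover in Kestrel Bay → 18:50 UTC.
Add 9 hours leg 4 → 03:50 UTC (Nov 9).
Varnholm is UTC+4:30, so local arrival = 03:50 + 4:30 = 08:20 on Nov 9.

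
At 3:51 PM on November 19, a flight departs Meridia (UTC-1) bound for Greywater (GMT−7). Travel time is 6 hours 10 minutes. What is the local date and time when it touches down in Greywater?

Convert departure to UTC: 3:51 PM + 1:00 = 4:51 PM UTC on Nov 19.
Add 6 hours and 10 minutes travel time → 11:01 PM UTC.
Greywater is UTC−7:00, so local arrival = 11:01 PM − 7:00 = 4:01 PM on Nov 19.

4:01 PM on Nov 19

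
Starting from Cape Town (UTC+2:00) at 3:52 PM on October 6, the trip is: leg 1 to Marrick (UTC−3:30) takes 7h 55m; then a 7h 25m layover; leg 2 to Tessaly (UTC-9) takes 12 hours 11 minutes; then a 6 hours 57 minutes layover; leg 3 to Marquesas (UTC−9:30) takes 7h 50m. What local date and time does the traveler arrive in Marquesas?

10:40 PM on October 7

Convert departure to UTC: 3:52 PM − 2:00 = 1:52 PM UTC on Oct 6.
Add 7 hours and 55 minutes leg 1 → 9:47 PM UTC.
Add 7 hours 25 minutes layover in Marrick → 5:12 AM UTC (Oct 7).
Add 12 hours and 11 minutes leg 2 → 5:23 PM UTC.
Add 6 hours and 57 minutes layover in Tessaly → 12:20 AM UTC (Oct 8).
Add 7 hours and 50 minutes leg 3 → 8:10 AM UTC.
Marquesas is UTC−9:30, so local arrival = 8:10 AM − 9:30 = 10:40 PM on Oct 7.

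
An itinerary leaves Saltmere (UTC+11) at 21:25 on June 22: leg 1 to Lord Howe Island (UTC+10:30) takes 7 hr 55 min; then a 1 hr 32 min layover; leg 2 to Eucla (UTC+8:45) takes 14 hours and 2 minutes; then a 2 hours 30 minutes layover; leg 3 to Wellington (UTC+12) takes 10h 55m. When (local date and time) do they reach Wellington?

11:19 on June 24

Convert departure to UTC: 21:25 − 11:00 = 10:25 UTC on Jun 22.
Add 7 hours and 55 minutes leg 1 → 18:20 UTC.
Add 1 hour 32 minutes layover in Lord Howe Island → 19:52 UTC.
Add 14 hours and 2 minutes leg 2 → 09:54 UTC (Jun 23).
Add 2 hours and 30 minutes layover in Eucla → 12:24 UTC.
Add 10 hours 55 minutes leg 3 → 23:19 UTC.
Wellington is UTC+12:00, so local arrival = 23:19 + 12:00 = 11:19 on Jun 24.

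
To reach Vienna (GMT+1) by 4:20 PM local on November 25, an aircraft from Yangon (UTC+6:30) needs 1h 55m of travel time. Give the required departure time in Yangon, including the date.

7:55 PM on Nov 25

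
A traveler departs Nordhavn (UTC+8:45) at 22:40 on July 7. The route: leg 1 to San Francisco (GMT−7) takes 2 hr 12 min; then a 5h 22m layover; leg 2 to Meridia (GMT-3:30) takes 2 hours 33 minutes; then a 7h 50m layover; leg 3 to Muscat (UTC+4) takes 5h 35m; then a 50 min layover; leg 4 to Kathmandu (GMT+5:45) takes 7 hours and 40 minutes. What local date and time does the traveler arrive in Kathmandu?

03:42 on Jul 9

Convert departure to UTC: 22:40 − 8:45 = 13:55 UTC on Jul 7.
Add 2 hours 12 minutes leg 1 → 16:07 UTC.
Add 5 hours and 22 minutes layover in San Francisco → 21:29 UTC.
Add 2 hours and 33 minutes leg 2 → 00:02 UTC (Jul 8).
Add 7 hours and 50 minutes layover in Meridia → 07:52 UTC.
Add 5 hours 35 minutes leg 3 → 13:27 UTC.
Add 50 minutes layover in Muscat → 14:17 UTC.
Add 7 hours and 40 minutes leg 4 → 21:57 UTC.
Kathmandu is UTC+5:45, so local arrival = 21:57 + 5:45 = 03:42 on Jul 9.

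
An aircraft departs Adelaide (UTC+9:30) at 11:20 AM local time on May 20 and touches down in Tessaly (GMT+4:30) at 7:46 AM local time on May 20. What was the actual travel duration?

1 hour 26 minutes

Departure in UTC: 11:20 AM − 9:30 = 1:50 AM on May 20.
Arrival in UTC: 7:46 AM − 4:30 = 3:16 AM on May 20.
Elapsed = 3:16 AM − 1:50 AM = 1 hour 26 minutes.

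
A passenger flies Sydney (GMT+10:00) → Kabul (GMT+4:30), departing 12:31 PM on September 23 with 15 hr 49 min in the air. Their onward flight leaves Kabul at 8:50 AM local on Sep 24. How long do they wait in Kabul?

10 hours

Convert departure to UTC: 12:31 PM − 10:00 = 2:31 AM UTC on Sep 23.
Add 15 hours 49 minutes flight time → 6:20 PM UTC.
Kabul is UTC+4:30, so local arrival = 6:20 PM + 4:30 = 10:50 PM on Sep 23.
Layover = 8:50 AM − 10:50 PM (+1 day) = 10 hours.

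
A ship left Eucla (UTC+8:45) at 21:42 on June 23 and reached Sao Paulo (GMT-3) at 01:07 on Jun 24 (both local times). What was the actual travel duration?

Departure in UTC: 21:42 − 8:45 = 12:57 on Jun 23.
Arrival in UTC: 01:07 + 3:00 = 04:07 on Jun 24.
Elapsed = 04:07 − 12:57 (+1 day) = 15 hours 10 minutes.

15 hours 10 minutes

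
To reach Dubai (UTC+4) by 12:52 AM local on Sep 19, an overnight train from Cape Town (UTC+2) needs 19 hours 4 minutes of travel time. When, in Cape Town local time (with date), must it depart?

3:48 AM on September 18

Target arrival in UTC: 12:52 AM − 4:00 = 8:52 PM on Sep 18.
Subtract 19 hours 4 minutes → departure 1:48 AM UTC on Sep 18.
Cape Town is UTC+2:00: 1:48 AM + 2:00 = 3:48 AM on Sep 18.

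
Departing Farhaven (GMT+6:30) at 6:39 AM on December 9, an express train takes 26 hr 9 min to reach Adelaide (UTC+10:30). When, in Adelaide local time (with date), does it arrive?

12:48 PM on December 10

Convert departure to UTC: 6:39 AM − 6:30 = 12:09 AM UTC on Dec 9.
Add 26 hours and 9 minutes travel time → 2:18 AM UTC (Dec 10).
Adelaide is UTC+10:30, so local arrival = 2:18 AM + 10:30 = 12:48 PM on Dec 10.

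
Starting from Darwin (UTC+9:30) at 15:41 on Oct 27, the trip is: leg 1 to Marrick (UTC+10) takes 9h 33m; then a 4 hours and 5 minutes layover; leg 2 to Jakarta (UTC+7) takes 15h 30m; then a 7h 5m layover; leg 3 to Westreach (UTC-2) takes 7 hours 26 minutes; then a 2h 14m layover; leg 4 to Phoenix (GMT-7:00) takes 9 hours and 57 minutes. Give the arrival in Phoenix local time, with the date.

07:01 on October 29

Convert departure to UTC: 15:41 − 9:30 = 06:11 UTC on Oct 27.
Add 9 hours and 33 minutes leg 1 → 15:44 UTC.
Add 4 hours and 5 minutes layover in Marrick → 19:49 UTC.
Add 15 hours and 30 minutes leg 2 → 11:19 UTC (Oct 28).
Add 7 hours and 5 minutes layover in Jakarta → 18:24 UTC.
Add 7 hours and 26 minutes leg 3 → 01:50 UTC (Oct 29).
Add 2 hours 14 minutes layover in Westreach → 04:04 UTC.
Add 9 hours and 57 minutes leg 4 → 14:01 UTC.
Phoenix is UTC−7:00, so local arrival = 14:01 − 7:00 = 07:01 on Oct 29.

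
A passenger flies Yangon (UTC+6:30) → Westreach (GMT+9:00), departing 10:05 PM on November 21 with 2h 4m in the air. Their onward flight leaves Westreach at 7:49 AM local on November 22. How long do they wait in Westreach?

5 hours 10 minutes

Convert departure to UTC: 10:05 PM − 6:30 = 3:35 PM UTC on Nov 21.
Add 2 hours 4 minutes flight time → 5:39 PM UTC.
Westreach is UTC+9:00, so local arrival = 5:39 PM + 9:00 = 2:39 AM on Nov 22.
Layover = 7:49 AM − 2:39 AM = 5 hours 10 minutes.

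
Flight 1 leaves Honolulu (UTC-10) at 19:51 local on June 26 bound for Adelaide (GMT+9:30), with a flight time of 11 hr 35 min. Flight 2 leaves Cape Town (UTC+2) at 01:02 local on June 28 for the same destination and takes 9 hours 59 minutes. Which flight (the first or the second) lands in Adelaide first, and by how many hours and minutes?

Flight 1 in UTC: 19:51 + 10:00 = 05:51 on Jun 27.
+11 hours and 35 minutes → arrive 17:26 UTC on Jun 27.
Flight 2 in UTC: 01:02 − 2:00 = 23:02 on Jun 27.
+9 hours 59 minutes → arrive 09:01 UTC on Jun 28.
Flight 1 lands earlier by 15 hours 35 minutes.

the first, by 15 hours 35 minutes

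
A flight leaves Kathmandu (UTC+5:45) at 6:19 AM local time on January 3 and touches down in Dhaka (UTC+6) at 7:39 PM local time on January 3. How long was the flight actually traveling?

Departure in UTC: 6:19 AM − 5:45 = 12:34 AM on Jan 3.
Arrival in UTC: 7:39 PM − 6:00 = 1:39 PM on Jan 3.
Elapsed = 1:39 PM − 12:34 AM = 13 hours 5 minutes.

13 hours 5 minutes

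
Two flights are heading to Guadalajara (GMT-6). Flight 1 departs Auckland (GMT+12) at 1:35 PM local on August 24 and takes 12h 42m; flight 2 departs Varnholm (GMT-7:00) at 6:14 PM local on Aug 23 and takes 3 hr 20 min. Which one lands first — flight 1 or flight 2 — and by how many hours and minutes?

the second, by 9 hours 43 minutes

Flight 1 in UTC: 1:35 PM − 12:00 = 1:35 AM on Aug 24.
+12 hours 42 minutes → arrive 2:17 PM UTC on Aug 24.
Flight 2 in UTC: 6:14 PM + 7:00 = 1:14 AM on Aug 24.
+3 hours and 20 minutes → arrive 4:34 AM UTC on Aug 24.
Flight 2 lands earlier by 9 hours 43 minutes.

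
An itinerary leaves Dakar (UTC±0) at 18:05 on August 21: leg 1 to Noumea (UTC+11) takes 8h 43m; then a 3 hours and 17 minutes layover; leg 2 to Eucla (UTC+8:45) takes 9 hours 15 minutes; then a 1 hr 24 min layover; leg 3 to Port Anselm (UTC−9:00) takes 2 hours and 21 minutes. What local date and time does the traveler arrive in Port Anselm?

Dakar is at UTC+0, so departure is already 18:05 UTC on Aug 21.
Add 8 hours 43 minutes leg 1 → 02:48 UTC (Aug 22).
Add 3 hours and 17 minutes layover in Noumea → 06:05 UTC.
Add 9 hours 15 minutes leg 2 → 15:20 UTC.
Add 1 hour and 24 minutes layover in Eucla → 16:44 UTC.
Add 2 hours and 21 minutes leg 3 → 19:05 UTC.
Port Anselm is UTC−9:00, so local arrival = 19:05 − 9:00 = 10:05 on Aug 22.

10:05 on Aug 22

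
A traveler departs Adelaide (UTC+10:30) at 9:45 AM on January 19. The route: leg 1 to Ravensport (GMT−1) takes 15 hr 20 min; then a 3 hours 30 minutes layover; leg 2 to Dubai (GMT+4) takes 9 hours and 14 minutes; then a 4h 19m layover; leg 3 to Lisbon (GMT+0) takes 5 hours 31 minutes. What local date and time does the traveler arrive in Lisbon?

1:09 PM on Jan 20

Convert departure to UTC: 9:45 AM − 10:30 = 11:15 PM UTC on Jan 18.
Add 15 hours 20 minutes leg 1 → 2:35 PM UTC (Jan 19).
Add 3 hours and 30 minutes layover in Ravensport → 6:05 PM UTC.
Add 9 hours 14 minutes leg 2 → 3:19 AM UTC (Jan 20).
Add 4 hours and 19 minutes layover in Dubai → 7:38 AM UTC.
Add 5 hours 31 minutes leg 3 → 1:09 PM UTC.
Lisbon is UTC+0, so local arrival is the same: 1:09 PM on Jan 20.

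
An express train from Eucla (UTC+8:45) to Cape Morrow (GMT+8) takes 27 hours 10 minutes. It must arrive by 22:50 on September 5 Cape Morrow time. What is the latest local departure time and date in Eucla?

Target arrival in UTC: 22:50 − 8:00 = 14:50 on Sep 5.
Subtract 27 hours and 10 minutes → departure 11:40 UTC on Sep 4.
Eucla is UTC+8:45: 11:40 + 8:45 = 20:25 on Sep 4.

20:25 on September 4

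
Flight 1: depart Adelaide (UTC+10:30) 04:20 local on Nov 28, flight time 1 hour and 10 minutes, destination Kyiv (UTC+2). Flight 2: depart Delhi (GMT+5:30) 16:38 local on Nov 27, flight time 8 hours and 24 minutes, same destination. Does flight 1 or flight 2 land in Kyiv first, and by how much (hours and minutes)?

the first, by 32 minutes

Flight 1 in UTC: 04:20 − 10:30 = 17:50 on Nov 27.
+1 hour and 10 minutes → arrive 19:00 UTC on Nov 27.
Flight 2 in UTC: 16:38 − 5:30 = 11:08 on Nov 27.
+8 hours and 24 minutes → arrive 19:32 UTC on Nov 27.
Flight 1 lands earlier by 32 minutes.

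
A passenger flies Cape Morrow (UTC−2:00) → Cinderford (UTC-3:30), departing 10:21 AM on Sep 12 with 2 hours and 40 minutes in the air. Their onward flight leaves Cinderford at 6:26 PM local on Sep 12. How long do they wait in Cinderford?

6 hours 55 minutes

Convert departure to UTC: 10:21 AM + 2:00 = 12:21 PM UTC on Sep 12.
Add 2 hours and 40 minutes flight time → 3:01 PM UTC.
Cinderford is UTC−3:30, so local arrival = 3:01 PM − 3:30 = 11:31 AM on Sep 12.
Layover = 6:26 PM − 11:31 AM = 6 hours 55 minutes.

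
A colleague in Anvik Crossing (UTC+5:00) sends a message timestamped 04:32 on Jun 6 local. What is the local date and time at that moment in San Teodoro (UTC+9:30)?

San Teodoro is 4:30 ahead of Anvik Crossing.
Shift by the zone difference: 04:32 + 4:30 = 09:02 on Jun 6 in San Teodoro.

09:02 on June 6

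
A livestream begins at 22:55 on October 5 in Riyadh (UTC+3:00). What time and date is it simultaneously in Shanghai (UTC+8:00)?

03:55 on October 6

Shanghai is 5:00 ahead of Riyadh.
Shift by the zone difference: 22:55 + 5:00 = 03:55 on Oct 6 in Shanghai.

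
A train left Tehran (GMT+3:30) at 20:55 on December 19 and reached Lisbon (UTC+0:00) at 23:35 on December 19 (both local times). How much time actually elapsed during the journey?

Departure in UTC: 20:55 − 3:30 = 17:25 on Dec 19.
Arrival is already UTC: 23:35 on Dec 19.
Elapsed = 23:35 − 17:25 = 6 hours 10 minutes.

6 hours 10 minutes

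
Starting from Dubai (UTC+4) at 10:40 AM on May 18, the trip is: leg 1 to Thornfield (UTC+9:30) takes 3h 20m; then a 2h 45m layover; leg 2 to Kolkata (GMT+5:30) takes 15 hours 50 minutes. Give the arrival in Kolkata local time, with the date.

10:05 AM on May 19

Convert departure to UTC: 10:40 AM − 4:00 = 6:40 AM UTC on May 18.
Add 3 hours 20 minutes leg 1 → 10:00 AM UTC.
Add 2 hours and 45 minutes layover in Thornfield → 12:45 PM UTC.
Add 15 hours and 50 minutes leg 2 → 4:35 AM UTC (May 19).
Kolkata is UTC+5:30, so local arrival = 4:35 AM + 5:30 = 10:05 AM on May 19.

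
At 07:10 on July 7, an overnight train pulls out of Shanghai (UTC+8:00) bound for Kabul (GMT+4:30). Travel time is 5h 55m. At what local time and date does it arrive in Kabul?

Convert departure to UTC: 07:10 − 8:00 = 23:10 UTC on Jul 6.
Add 5 hours and 55 minutes travel time → 05:05 UTC (Jul 7).
Kabul is UTC+4:30, so local arrival = 05:05 + 4:30 = 09:35 on Jul 7.

09:35 on July 7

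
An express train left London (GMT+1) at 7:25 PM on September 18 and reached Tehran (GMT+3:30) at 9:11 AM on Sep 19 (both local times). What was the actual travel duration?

Tehran is 2:30 ahead of London.
Clock-face elapsed time (ignoring zones) is 13 hours 46 minutes.
Actual elapsed = 13 hours 46 minutes − 2:30 = 11 hours 16 minutes.

11 hours 16 minutes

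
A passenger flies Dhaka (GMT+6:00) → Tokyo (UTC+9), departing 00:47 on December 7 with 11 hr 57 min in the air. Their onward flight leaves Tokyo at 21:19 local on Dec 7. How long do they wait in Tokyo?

Convert departure to UTC: 00:47 − 6:00 = 18:47 UTC on Dec 6.
Add 11 hours 57 minutes flight time → 06:44 UTC (Dec 7).
Tokyo is UTC+9:00, so local arrival = 06:44 + 9:00 = 15:44 on Dec 7.
Layover = 21:19 − 15:44 = 5 hours 35 minutes.

5 hours 35 minutes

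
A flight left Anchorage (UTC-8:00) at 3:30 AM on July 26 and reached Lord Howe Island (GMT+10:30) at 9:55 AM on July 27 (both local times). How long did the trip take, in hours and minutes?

11 hours 55 minutes

Departure in UTC: 3:30 AM + 8:00 = 11:30 AM on Jul 26.
Arrival in UTC: 9:55 AM − 10:30 = 11:25 PM on Jul 26.
Elapsed = 11:25 PM − 11:30 AM = 11 hours 55 minutes.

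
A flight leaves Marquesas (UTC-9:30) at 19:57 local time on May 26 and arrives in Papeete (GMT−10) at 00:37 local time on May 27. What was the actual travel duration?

5 hours 10 minutes

Departure in UTC: 19:57 + 9:30 = 05:27 on May 27.
Arrival in UTC: 00:37 + 10:00 = 10:37 on May 27.
Elapsed = 10:37 − 05:27 = 5 hours 10 minutes.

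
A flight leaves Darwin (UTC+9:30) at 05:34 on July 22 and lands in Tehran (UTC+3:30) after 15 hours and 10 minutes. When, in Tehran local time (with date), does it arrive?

14:44 on Jul 22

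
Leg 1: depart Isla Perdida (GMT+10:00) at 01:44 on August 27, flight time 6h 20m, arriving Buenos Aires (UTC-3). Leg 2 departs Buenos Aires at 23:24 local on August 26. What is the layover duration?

Convert departure to UTC: 01:44 − 10:00 = 15:44 UTC on Aug 26.
Add 6 hours 20 minutes flight time → 22:04 UTC.
Buenos Aires is UTC−3:00, so local arrival = 22:04 − 3:00 = 19:04 on Aug 26.
Layover = 23:24 − 19:04 = 4 hours 20 minutes.

4 hours 20 minutes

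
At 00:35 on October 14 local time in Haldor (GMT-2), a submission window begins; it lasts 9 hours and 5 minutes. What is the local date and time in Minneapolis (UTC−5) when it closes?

06:40 on October 14

Convert start to UTC: 00:35 + 2:00 = 02:35 UTC on Oct 14.
Add 9 hours 5 minutes duration → 11:40 UTC.
Minneapolis is UTC−5:00, so local end time = 11:40 − 5:00 = 06:40 on Oct 14.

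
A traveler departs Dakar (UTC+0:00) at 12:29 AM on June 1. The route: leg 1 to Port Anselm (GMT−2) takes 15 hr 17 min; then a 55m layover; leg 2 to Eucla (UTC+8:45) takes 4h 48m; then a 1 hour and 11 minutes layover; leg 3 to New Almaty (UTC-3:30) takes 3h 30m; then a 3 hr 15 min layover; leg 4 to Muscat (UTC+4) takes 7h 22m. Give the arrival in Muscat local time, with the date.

4:47 PM on Jun 2

Dakar is at UTC+0, so departure is already 12:29 AM UTC on Jun 1.
Add 15 hours 17 minutes leg 1 → 3:46 PM UTC.
Add 55 minutes layover in Port Anselm → 4:41 PM UTC.
Add 4 hours 48 minutes leg 2 → 9:29 PM UTC.
Add 1 hour and 11 minutes layover in Eucla → 10:40 PM UTC.
Add 3 hours and 30 minutes leg 3 → 2:10 AM UTC (Jun 2).
Add 3 hours and 15 minutes layover in New Almaty → 5:25 AM UTC.
Add 7 hours 22 minutes leg 4 → 12:47 PM UTC.
Muscat is UTC+4:00, so local arrival = 12:47 PM + 4:00 = 4:47 PM on Jun 2.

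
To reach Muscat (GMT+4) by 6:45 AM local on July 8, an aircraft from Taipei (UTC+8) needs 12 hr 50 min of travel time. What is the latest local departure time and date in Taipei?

9:55 PM on July 7

Target arrival in UTC: 6:45 AM − 4:00 = 2:45 AM on Jul 8.
Subtract 12 hours and 50 minutes → departure 1:55 PM UTC on Jul 7.
Taipei is UTC+8:00: 1:55 PM + 8:00 = 9:55 PM on Jul 7.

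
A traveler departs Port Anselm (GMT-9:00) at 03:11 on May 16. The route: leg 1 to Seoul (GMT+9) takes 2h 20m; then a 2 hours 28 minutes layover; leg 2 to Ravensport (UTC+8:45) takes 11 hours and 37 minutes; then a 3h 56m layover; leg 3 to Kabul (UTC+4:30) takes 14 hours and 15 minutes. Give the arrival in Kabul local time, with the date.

Convert departure to UTC: 03:11 + 9:00 = 12:11 UTC on May 16.
Add 2 hours and 20 minutes leg 1 → 14:31 UTC.
Add 2 hours 28 minutes layover in Seoul → 16:59 UTC.
Add 11 hours and 37 minutes leg 2 → 04:36 UTC (May 17).
Add 3 hours and 56 minutes layover in Ravensport → 08:32 UTC.
Add 14 hours and 15 minutes leg 3 → 22:47 UTC.
Kabul is UTC+4:30, so local arrival = 22:47 + 4:30 = 03:17 on May 18.

03:17 on May 18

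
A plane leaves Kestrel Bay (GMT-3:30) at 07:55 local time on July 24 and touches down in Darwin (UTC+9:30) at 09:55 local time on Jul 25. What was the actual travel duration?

13 hours

Darwin is 13:00 ahead of Kestrel Bay.
Clock-face elapsed time (ignoring zones) is 26 hours.
Actual elapsed = 26 hours − 13:00 = 13 hours.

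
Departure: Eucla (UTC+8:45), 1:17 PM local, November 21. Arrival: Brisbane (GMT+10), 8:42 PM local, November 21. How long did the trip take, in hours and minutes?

Departure in UTC: 1:17 PM − 8:45 = 4:32 AM on Nov 21.
Arrival in UTC: 8:42 PM − 10:00 = 10:42 AM on Nov 21.
Elapsed = 10:42 AM − 4:32 AM = 6 hours 10 minutes.

6 hours 10 minutes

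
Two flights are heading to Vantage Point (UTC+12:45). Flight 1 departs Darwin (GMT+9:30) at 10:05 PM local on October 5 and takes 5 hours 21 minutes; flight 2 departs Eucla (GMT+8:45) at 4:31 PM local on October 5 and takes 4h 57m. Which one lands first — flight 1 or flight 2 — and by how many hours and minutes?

Flight 1 in UTC: 10:05 PM − 9:30 = 12:35 PM on Oct 5.
+5 hours 21 minutes → arrive 5:56 PM UTC on Oct 5.
Flight 2 in UTC: 4:31 PM − 8:45 = 7:46 AM on Oct 5.
+4 hours and 57 minutes → arrive 12:43 PM UTC on Oct 5.
Flight 2 lands earlier by 5 hours 13 minutes.

the second, by 5 hours 13 minutes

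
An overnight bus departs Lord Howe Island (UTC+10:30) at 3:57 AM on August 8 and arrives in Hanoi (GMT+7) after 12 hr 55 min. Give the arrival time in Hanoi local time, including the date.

Convert departure to UTC: 3:57 AM − 10:30 = 5:27 PM UTC on Aug 7.
Add 12 hours and 55 minutes travel time → 6:22 AM UTC (Aug 8).
Hanoi is UTC+7:00, so local arrival = 6:22 AM + 7:00 = 1:22 PM on Aug 8.

1:22 PM on Aug 8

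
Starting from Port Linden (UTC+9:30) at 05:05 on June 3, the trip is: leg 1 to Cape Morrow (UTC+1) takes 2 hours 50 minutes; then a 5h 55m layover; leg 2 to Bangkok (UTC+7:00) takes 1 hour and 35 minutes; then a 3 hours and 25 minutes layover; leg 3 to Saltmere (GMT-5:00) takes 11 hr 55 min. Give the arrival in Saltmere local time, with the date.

16:15 on Jun 3

Convert departure to UTC: 05:05 − 9:30 = 19:35 UTC on Jun 2.
Add 2 hours and 50 minutes leg 1 → 22:25 UTC.
Add 5 hours 55 minutes layover in Cape Morrow → 04:20 UTC (Jun 3).
Add 1 hour 35 minutes leg 2 → 05:55 UTC.
Add 3 hours and 25 minutes layover in Bangkok → 09:20 UTC.
Add 11 hours and 55 minutes leg 3 → 21:15 UTC.
Saltmere is UTC−5:00, so local arrival = 21:15 − 5:00 = 16:15 on Jun 3.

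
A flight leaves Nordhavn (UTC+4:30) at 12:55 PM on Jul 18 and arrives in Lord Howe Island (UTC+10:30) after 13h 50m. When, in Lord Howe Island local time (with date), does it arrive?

Convert departure to UTC: 12:55 PM − 4:30 = 8:25 AM UTC on Jul 18.
Add 13 hours and 50 minutes travel time → 10:15 PM UTC.
Lord Howe Island is UTC+10:30, so local arrival = 10:15 PM + 10:30 = 8:45 AM on Jul 19.

8:45 AM on July 19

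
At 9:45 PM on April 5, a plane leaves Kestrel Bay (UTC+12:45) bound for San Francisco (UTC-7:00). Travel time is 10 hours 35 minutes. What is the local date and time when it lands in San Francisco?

Convert departure to UTC: 9:45 PM − 12:45 = 9:00 AM UTC on Apr 5.
Add 10 hours 35 minutes travel time → 7:35 PM UTC.
San Francisco is UTC−7:00, so local arrival = 7:35 PM − 7:00 = 12:35 PM on Apr 5.

12:35 PM on April 5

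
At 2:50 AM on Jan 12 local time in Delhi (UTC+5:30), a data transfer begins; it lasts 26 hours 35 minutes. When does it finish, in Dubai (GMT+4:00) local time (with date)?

3:55 AM on Jan 13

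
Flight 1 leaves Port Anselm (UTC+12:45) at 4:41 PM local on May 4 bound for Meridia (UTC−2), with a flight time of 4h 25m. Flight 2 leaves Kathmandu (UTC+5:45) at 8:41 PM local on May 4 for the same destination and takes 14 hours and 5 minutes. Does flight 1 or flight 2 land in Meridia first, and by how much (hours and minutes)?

the first, by 20 hours 40 minutes

Flight 1 in UTC: 4:41 PM − 12:45 = 3:56 AM on May 4.
+4 hours and 25 minutes → arrive 8:21 AM UTC on May 4.
Flight 2 in UTC: 8:41 PM − 5:45 = 2:56 PM on May 4.
+14 hours 5 minutes → arrive 5:01 AM UTC on May 5.
Flight 1 lands earlier by 20 hours 40 minutes.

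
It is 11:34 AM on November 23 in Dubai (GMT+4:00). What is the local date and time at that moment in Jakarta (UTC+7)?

2:34 PM on November 23

In UTC: 11:34 AM − 4:00 = 7:34 AM on Nov 23.
Jakarta is UTC+7:00: 7:34 AM + 7:00 = 2:34 PM on Nov 23.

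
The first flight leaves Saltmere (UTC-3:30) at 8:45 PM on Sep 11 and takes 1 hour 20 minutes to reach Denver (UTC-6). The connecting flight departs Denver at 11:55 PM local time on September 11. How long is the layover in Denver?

Convert departure to UTC: 8:45 PM + 3:30 = 12:15 AM UTC on Sep 12.
Add 1 hour and 20 minutes flight time → 1:35 AM UTC.
Denver is UTC−6:00, so local arrival = 1:35 AM − 6:00 = 7:35 PM on Sep 11.
Layover = 11:55 PM − 7:35 PM = 4 hours 20 minutes.

4 hours 20 minutes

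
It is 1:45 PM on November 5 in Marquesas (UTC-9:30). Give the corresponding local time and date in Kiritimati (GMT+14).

Kiritimati is 23:30 ahead of Marquesas.
Shift by the zone difference: 1:45 PM + 23:30 = 1:15 PM on Nov 6 in Kiritimati.

1:15 PM on Nov 6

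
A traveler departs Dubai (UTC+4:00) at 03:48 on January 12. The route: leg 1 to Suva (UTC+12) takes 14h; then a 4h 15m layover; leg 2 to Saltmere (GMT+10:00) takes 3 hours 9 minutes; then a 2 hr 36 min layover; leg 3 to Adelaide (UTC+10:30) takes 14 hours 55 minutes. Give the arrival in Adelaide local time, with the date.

01:13 on January 14

Convert departure to UTC: 03:48 − 4:00 = 23:48 UTC on Jan 11.
Add 14 hours leg 1 → 13:48 UTC (Jan 12).
Add 4 hours and 15 minutes layover in Suva → 18:03 UTC.
Add 3 hours and 9 minutes leg 2 → 21:12 UTC.
Add 2 hours 36 minutes layover in Saltmere → 23:48 UTC.
Add 14 hours 55 minutes leg 3 → 14:43 UTC (Jan 13).
Adelaide is UTC+10:30, so local arrival = 14:43 + 10:30 = 01:13 on Jan 14.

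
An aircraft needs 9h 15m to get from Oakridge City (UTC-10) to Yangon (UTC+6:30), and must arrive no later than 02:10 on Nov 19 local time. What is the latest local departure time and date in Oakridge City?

00:25 on November 18

Target arrival in UTC: 02:10 − 6:30 = 19:40 on Nov 18.
Subtract 9 hours and 15 minutes → departure 10:25 UTC on Nov 18.
Oakridge City is UTC−10:00: 10:25 − 10:00 = 00:25 on Nov 18.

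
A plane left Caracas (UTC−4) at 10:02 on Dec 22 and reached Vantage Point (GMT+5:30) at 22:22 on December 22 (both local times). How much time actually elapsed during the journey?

2 hours 50 minutes

Departure in UTC: 10:02 + 4:00 = 14:02 on Dec 22.
Arrival in UTC: 22:22 − 5:30 = 16:52 on Dec 22.
Elapsed = 16:52 − 14:02 = 2 hours 50 minutes.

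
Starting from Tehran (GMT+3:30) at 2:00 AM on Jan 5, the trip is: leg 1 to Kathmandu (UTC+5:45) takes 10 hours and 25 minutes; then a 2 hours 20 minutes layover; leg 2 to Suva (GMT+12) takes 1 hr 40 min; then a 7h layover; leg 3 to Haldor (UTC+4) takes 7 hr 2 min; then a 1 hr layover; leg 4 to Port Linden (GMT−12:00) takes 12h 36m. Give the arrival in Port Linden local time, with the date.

4:33 AM on Jan 6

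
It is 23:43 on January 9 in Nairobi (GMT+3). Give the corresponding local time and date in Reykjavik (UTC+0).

Reykjavik is 3:00 behind Nairobi.
Shift by the zone difference: 23:43 − 3:00 = 20:43 on Jan 9 in Reykjavik.

20:43 on January 9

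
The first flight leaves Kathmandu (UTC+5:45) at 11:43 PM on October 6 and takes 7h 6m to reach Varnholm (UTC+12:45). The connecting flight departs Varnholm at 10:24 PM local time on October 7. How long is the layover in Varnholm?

Convert departure to UTC: 11:43 PM − 5:45 = 5:58 PM UTC on Oct 6.
Add 7 hours 6 minutes flight time → 1:04 AM UTC (Oct 7).
Varnholm is UTC+12:45, so local arrival = 1:04 AM + 12:45 = 1:49 PM on Oct 7.
Layover = 10:24 PM − 1:49 PM = 8 hours 35 minutes.

8 hours 35 minutes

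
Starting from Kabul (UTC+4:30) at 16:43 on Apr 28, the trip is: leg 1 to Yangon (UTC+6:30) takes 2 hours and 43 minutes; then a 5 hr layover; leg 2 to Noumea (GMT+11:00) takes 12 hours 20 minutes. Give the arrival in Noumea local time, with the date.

19:16 on April 29

Convert departure to UTC: 16:43 − 4:30 = 12:13 UTC on Apr 28.
Add 2 hours 43 minutes leg 1 → 14:56 UTC.
Add 5 hours layover in Yangon → 19:56 UTC.
Add 12 hours and 20 minutes leg 2 → 08:16 UTC (Apr 29).
Noumea is UTC+11:00, so local arrival = 08:16 + 11:00 = 19:16 on Apr 29.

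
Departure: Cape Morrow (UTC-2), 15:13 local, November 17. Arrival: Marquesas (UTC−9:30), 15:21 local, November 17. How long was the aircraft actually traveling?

Departure in UTC: 15:13 + 2:00 = 17:13 on Nov 17.
Arrival in UTC: 15:21 + 9:30 = 00:51 on Nov 18.
Elapsed = 00:51 − 17:13 (+1 day) = 7 hours 38 minutes.

7 hours 38 minutes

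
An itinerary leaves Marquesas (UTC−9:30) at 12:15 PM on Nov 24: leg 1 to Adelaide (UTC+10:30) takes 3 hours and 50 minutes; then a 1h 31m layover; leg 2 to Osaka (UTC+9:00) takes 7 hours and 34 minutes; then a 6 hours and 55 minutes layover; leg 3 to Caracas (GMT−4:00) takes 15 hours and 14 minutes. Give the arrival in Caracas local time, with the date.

4:49 AM on Nov 26

Convert departure to UTC: 12:15 PM + 9:30 = 9:45 PM UTC on Nov 24.
Add 3 hours 50 minutes leg 1 → 1:35 AM UTC (Nov 25).
Add 1 hour 31 minutes layover in Adelaide → 3:06 AM UTC.
Add 7 hours 34 minutes leg 2 → 10:40 AM UTC.
Add 6 hours 55 minutes layover in Osaka → 5:35 PM UTC.
Add 15 hours and 14 minutes leg 3 → 8:49 AM UTC (Nov 26).
Caracas is UTC−4:00, so local arrival = 8:49 AM − 4:00 = 4:49 AM on Nov 26.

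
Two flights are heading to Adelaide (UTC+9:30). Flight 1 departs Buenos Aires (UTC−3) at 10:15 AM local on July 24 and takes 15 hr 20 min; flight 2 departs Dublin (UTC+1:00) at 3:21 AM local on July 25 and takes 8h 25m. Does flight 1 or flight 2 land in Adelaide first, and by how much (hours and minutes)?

Flight 1 in UTC: 10:15 AM + 3:00 = 1:15 PM on Jul 24.
+15 hours and 20 minutes → arrive 4:35 AM UTC on Jul 25.
Flight 2 in UTC: 3:21 AM − 1:00 = 2:21 AM on Jul 25.
+8 hours and 25 minutes → arrive 10:46 AM UTC on Jul 25.
Flight 1 lands earlier by 6 hours 11 minutes.

the first, by 6 hours 11 minutes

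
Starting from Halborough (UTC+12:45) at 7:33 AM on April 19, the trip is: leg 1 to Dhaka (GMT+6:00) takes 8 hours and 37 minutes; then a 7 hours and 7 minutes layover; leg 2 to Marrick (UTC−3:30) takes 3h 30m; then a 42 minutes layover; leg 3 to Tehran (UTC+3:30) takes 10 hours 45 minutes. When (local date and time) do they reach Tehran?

4:59 AM on April 20

Convert departure to UTC: 7:33 AM − 12:45 = 6:48 PM UTC on Apr 18.
Add 8 hours and 37 minutes leg 1 → 3:25 AM UTC (Apr 19).
Add 7 hours and 7 minutes layover in Dhaka → 10:32 AM UTC.
Add 3 hours and 30 minutes leg 2 → 2:02 PM UTC.
Add 42 minutes layover in Marrick → 2:44 PM UTC.
Add 10 hours and 45 minutes leg 3 → 1:29 AM UTC (Apr 20).
Tehran is UTC+3:30, so local arrival = 1:29 AM + 3:30 = 4:59 AM on Apr 20.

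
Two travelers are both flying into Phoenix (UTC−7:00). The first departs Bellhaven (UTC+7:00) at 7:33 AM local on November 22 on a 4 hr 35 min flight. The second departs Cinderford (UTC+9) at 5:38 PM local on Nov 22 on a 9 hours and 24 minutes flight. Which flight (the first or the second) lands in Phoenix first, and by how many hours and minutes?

the first, by 12 hours 54 minutes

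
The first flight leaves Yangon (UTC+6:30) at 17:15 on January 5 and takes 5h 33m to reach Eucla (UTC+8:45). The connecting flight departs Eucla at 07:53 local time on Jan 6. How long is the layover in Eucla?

6 hours 50 minutes

Convert departure to UTC: 17:15 − 6:30 = 10:45 UTC on Jan 5.
Add 5 hours and 33 minutes flight time → 16:18 UTC.
Eucla is UTC+8:45, so local arrival = 16:18 + 8:45 = 01:03 on Jan 6.
Layover = 07:53 − 01:03 = 6 hours 50 minutes.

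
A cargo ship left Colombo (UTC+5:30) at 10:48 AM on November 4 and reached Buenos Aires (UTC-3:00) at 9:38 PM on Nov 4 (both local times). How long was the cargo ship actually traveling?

Departure in UTC: 10:48 AM − 5:30 = 5:18 AM on Nov 4.
Arrival in UTC: 9:38 PM + 3:00 = 12:38 AM on Nov 5.
Elapsed = 12:38 AM − 5:18 AM (+1 day) = 19 hours 20 minutes.

19 hours 20 minutes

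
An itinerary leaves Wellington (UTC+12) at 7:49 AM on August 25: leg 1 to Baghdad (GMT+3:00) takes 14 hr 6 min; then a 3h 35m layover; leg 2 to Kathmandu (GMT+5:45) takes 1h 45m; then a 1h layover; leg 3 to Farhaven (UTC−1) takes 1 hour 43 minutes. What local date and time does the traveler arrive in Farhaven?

4:58 PM on August 25

Convert departure to UTC: 7:49 AM − 12:00 = 7:49 PM UTC on Aug 24.
Add 14 hours 6 minutes leg 1 → 9:55 AM UTC (Aug 25).
Add 3 hours and 35 minutes layover in Baghdad → 1:30 PM UTC.
Add 1 hour 45 minutes leg 2 → 3:15 PM UTC.
Add 1 hour layover in Kathmandu → 4:15 PM UTC.
Add 1 hour 43 minutes leg 3 → 5:58 PM UTC.
Farhaven is UTC−1:00, so local arrival = 5:58 PM − 1:00 = 4:58 PM on Aug 25.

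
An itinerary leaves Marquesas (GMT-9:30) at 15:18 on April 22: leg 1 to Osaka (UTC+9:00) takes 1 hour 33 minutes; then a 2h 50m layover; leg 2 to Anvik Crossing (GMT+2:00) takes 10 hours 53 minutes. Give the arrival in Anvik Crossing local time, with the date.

Convert departure to UTC: 15:18 + 9:30 = 00:48 UTC on Apr 23.
Add 1 hour 33 minutes leg 1 → 02:21 UTC.
Add 2 hours 50 minutes layover in Osaka → 05:11 UTC.
Add 10 hours and 53 minutes leg 2 → 16:04 UTC.
Anvik Crossing is UTC+2:00, so local arrival = 16:04 + 2:00 = 18:04 on Apr 23.

18:04 on April 23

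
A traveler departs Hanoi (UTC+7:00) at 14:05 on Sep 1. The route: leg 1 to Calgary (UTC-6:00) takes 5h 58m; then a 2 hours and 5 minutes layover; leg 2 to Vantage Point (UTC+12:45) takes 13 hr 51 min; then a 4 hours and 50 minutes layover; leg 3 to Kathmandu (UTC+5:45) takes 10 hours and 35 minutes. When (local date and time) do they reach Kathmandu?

02:09 on Sep 3

Convert departure to UTC: 14:05 − 7:00 = 07:05 UTC on Sep 1.
Add 5 hours 58 minutes leg 1 → 13:03 UTC.
Add 2 hours and 5 minutes layover in Calgary → 15:08 UTC.
Add 13 hours and 51 minutes leg 2 → 04:59 UTC (Sep 2).
Add 4 hours 50 minutes layover in Vantage Point → 09:49 UTC.
Add 10 hours and 35 minutes leg 3 → 20:24 UTC.
Kathmandu is UTC+5:45, so local arrival = 20:24 + 5:45 = 02:09 on Sep 3.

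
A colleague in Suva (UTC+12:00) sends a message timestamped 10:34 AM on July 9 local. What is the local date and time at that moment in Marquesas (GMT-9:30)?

1:04 PM on July 8

In UTC: 10:34 AM − 12:00 = 10:34 PM on Jul 8.
Marquesas is UTC−9:30: 10:34 PM − 9:30 = 1:04 PM on Jul 8.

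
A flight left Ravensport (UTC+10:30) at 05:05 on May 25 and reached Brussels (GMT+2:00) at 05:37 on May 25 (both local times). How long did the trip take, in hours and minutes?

9 hours 2 minutes

Brussels is 8:30 behind Ravensport.
Clock-face elapsed time (ignoring zones) is 32 minutes.
Actual elapsed = 32 minutes + 8:30 = 9 hours 2 minutes.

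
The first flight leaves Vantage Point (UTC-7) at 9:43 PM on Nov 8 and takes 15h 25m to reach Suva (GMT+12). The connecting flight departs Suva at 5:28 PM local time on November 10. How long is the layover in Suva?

9 hours 20 minutes

Convert departure to UTC: 9:43 PM + 7:00 = 4:43 AM UTC on Nov 9.
Add 15 hours and 25 minutes flight time → 8:08 PM UTC.
Suva is UTC+12:00, so local arrival = 8:08 PM + 12:00 = 8:08 AM on Nov 10.
Layover = 5:28 PM − 8:08 AM = 9 hours 20 minutes.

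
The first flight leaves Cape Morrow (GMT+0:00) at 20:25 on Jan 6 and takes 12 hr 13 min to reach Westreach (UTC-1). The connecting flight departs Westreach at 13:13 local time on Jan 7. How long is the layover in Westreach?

Cape Morrow is at UTC+0, so departure is already 20:25 UTC on Jan 6.
Add 12 hours 13 minutes flight time → 08:38 UTC (Jan 7).
Westreach is UTC−1:00, so local arrival = 08:38 − 1:00 = 07:38 on Jan 7.
Layover = 13:13 − 07:38 = 5 hours 35 minutes.

5 hours 35 minutes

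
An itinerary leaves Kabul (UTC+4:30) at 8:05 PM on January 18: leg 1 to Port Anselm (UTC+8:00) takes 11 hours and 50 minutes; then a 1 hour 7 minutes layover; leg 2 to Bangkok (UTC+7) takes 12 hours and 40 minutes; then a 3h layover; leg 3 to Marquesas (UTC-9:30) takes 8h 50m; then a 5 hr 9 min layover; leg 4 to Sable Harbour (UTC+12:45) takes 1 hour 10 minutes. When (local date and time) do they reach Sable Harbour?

Convert departure to UTC: 8:05 PM − 4:30 = 3:35 PM UTC on Jan 18.
Add 11 hours and 50 minutes leg 1 → 3:25 AM UTC (Jan 19).
Add 1 hour 7 minutes layover in Port Anselm → 4:32 AM UTC.
Add 12 hours and 40 minutes leg 2 → 5:12 PM UTC.
Add 3 hours layover in Bangkok → 8:12 PM UTC.
Add 8 hours 50 minutes leg 3 → 5:02 AM UTC (Jan 20).
Add 5 hours and 9 minutes layover in Marquesas → 10:11 AM UTC.
Add 1 hour and 10 minutes leg 4 → 11:21 AM UTC.
Sable Harbour is UTC+12:45, so local arrival = 11:21 AM + 12:45 = 12:06 AM on Jan 21.

12:06 AM on January 21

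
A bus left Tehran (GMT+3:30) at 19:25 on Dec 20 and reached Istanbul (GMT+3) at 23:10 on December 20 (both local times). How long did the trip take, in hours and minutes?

4 hours 15 minutes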